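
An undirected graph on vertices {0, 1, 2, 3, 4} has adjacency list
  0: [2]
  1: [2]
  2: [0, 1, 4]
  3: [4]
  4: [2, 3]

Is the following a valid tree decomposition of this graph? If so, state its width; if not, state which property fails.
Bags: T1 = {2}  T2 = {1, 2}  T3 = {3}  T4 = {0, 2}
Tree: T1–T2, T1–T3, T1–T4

A tree decomposition must satisfy three properties: every vertex lies in some bag; for every edge, both endpoints lie together in some bag; and for every vertex, the bags containing it form a connected subtree. Here vertex 4 appears in no bag, so the decomposition is invalid.

No — vertex 4 appears in no bag.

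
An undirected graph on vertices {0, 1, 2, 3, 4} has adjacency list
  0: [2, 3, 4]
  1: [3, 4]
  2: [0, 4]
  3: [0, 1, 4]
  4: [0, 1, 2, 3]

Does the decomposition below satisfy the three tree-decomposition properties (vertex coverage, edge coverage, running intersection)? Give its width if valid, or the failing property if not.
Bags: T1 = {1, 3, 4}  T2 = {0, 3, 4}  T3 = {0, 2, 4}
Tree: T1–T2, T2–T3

Yes; width 2.

Checking the three conditions: (i) the bags cover all of {0, 1, 2, 3, 4}; (ii) for each edge, some bag contains both endpoints; (iii) the bags containing any fixed vertex form a subtree. All hold, so the decomposition is valid with width 3 − 1 = 2.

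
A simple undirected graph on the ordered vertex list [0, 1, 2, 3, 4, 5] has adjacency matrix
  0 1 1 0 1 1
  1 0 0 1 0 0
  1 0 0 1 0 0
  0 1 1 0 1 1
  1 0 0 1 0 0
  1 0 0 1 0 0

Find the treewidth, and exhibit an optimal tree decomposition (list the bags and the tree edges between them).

Treewidth 2.
One such decomposition:
Bags: B1 = {0, 3, 4}  B2 = {0, 1, 3}  B3 = {0, 2, 3}  B4 = {0, 3, 5}
Tree: B1–B2, B2–B3, B3–B4

The largest bag has 3 vertices, giving width 2; this decomposition certifies tw(G) ≤ 2. Since 0–4–3–1–0 is a cycle in G, G is not acyclic. Forests are exactly the graphs of treewidth ≤ 1, so tw(G) ≥ 2. Therefore the treewidth is 2.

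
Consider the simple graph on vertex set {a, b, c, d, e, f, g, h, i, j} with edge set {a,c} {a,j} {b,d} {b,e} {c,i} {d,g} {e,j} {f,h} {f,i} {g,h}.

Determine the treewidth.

A width-2 tree decomposition is:
Bags: B1 = {f, g, h}  B2 = {d, f, g}  B3 = {b, d, f}  B4 = {b, e, f}  B5 = {e, f, j}  B6 = {a, f, j}  B7 = {a, c, f}  B8 = {c, f, i}
Tree: B1–B2, B2–B3, B3–B4, B4–B5, B5–B6, B6–B7, B7–B8
The largest bag has 3 vertices, giving width 2; this decomposition certifies tw(G) ≤ 2. Since f–h–g–d–b–e–j–a–c–i–f is a cycle in G, G is not acyclic. Forests are exactly the graphs of treewidth ≤ 1, so tw(G) ≥ 2. Therefore the treewidth is 2.

2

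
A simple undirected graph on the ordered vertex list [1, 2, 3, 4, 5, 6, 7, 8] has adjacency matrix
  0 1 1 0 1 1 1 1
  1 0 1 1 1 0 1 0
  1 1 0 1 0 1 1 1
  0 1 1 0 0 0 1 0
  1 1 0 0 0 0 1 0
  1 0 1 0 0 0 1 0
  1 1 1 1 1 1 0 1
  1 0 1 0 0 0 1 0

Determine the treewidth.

A width-3 tree decomposition is:
Bags: B1 = {1, 2, 3, 7}  B2 = {2, 3, 4, 7}  B3 = {1, 2, 5, 7}  B4 = {1, 3, 6, 7}  B5 = {1, 3, 7, 8}
Tree: B1–B2, B1–B3, B1–B4, B1–B5
Every bag has size at most 4, so the width is 4 − 1 = 3 and tw(G) ≤ 3. Conversely, {1, 3, 7, 8} is a clique of size 4, and the vertices of any clique must share a bag in every tree decomposition; so some bag has ≥ 4 vertices and tw(G) ≥ 3. Hence tw(G) = 3 exactly.

3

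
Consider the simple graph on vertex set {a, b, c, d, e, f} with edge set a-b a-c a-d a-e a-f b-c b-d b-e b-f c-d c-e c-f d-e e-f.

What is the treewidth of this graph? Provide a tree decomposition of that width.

Treewidth 4.
Bags: B1 = {a, b, c, e, f}  B2 = {a, b, c, d, e}
Tree: B1–B2

Each bag holds 5 vertices, so the decomposition has width 4, which upper-bounds the treewidth. For the lower bound, the 5 vertices {a, b, c, d, e} are pairwise adjacent, and any tree decomposition puts a clique entirely inside one bag — forcing width ≥ 4. Combining the bounds, tw(G) = 4.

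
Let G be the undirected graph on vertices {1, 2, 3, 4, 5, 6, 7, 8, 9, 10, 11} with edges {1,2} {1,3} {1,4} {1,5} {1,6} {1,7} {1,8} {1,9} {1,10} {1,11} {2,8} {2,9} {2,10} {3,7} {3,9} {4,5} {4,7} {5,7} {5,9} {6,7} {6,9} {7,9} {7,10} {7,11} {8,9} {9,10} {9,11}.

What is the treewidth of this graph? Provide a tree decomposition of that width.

Treewidth 3.
One such decomposition:
Bags: B1 = {1, 7, 9, 10}  B2 = {1, 2, 9, 10}  B3 = {1, 3, 7, 9}  B4 = {1, 6, 7, 9}  B5 = {1, 2, 8, 9}  B6 = {1, 5, 7, 9}  B7 = {1, 7, 9, 11}  B8 = {1, 4, 5, 7}
Tree: B1–B2, B1–B3, B3–B4, B2–B5, B3–B6, B1–B7, B6–B8

The largest bag has 4 vertices, giving width 3; this decomposition certifies tw(G) ≤ 3. For the lower bound, the 4 vertices {1, 2, 8, 9} are pairwise adjacent, and any tree decomposition puts a clique entirely inside one bag — forcing width ≥ 3. Hence tw(G) = 3 exactly.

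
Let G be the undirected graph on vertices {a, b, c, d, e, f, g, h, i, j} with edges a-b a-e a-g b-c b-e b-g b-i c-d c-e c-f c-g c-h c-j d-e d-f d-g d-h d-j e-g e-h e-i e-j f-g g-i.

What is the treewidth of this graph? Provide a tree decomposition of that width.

Treewidth 3.
One optimal decomposition is:
Bags: B1 = {b, c, e, g}  B2 = {a, b, e, g}  B3 = {c, d, e, g}  B4 = {c, d, f, g}  B5 = {b, e, g, i}  B6 = {c, d, e, j}  B7 = {c, d, e, h}
Tree: B1–B2, B1–B3, B3–B4, B2–B5, B3–B6, B3–B7

Every bag has size at most 4, so the width is 4 − 1 = 3 and tw(G) ≤ 3. For the lower bound, the 4 vertices {c, d, e, g} are pairwise adjacent, and any tree decomposition puts a clique entirely inside one bag — forcing width ≥ 3. Combining the bounds, tw(G) = 3.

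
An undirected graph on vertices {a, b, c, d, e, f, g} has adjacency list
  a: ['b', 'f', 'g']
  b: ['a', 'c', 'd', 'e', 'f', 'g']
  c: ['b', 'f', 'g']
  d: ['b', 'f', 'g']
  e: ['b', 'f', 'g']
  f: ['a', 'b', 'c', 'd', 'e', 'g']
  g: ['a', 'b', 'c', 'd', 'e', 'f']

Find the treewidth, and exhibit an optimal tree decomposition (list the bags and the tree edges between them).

Every bag has size at most 4, so the width is 4 − 1 = 3 and tw(G) ≤ 3. On the other hand G contains the 4-clique {b, d, f, g}. A clique must lie in a single bag of any decomposition, so no decomposition can have width below 3. The upper and lower bounds meet at 3, so that is the treewidth.

Treewidth 3.
One optimal decomposition is:
Bags: B1 = {b, d, f, g}  B2 = {a, b, f, g}  B3 = {b, e, f, g}  B4 = {b, c, f, g}
Tree: B1–B2, B1–B3, B1–B4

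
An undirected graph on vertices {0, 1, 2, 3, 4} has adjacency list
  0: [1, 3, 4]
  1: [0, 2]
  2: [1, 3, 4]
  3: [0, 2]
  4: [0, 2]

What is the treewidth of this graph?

A width-2 tree decomposition is:
Bags: B1 = {0, 2, 3}  B2 = {0, 1, 2}  B3 = {0, 2, 4}
Tree: B1–B2, B2–B3
Each bag holds 3 vertices, so the decomposition has width 2, which upper-bounds the treewidth. The edges 3–0–1–2–3 form a cycle, so G is not a tree and its treewidth is at least 2. Therefore the treewidth is 2.

2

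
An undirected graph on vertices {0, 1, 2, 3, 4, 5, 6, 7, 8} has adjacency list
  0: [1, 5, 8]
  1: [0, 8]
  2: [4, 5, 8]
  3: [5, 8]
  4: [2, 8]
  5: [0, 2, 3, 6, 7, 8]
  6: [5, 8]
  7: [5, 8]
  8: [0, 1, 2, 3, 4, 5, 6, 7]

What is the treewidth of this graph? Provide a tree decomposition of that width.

Every bag has size at most 3, so the width is 3 − 1 = 2 and tw(G) ≤ 2. On the other hand G contains the 3-clique {0, 1, 8}. A clique must lie in a single bag of any decomposition, so no decomposition can have width below 2. The upper and lower bounds meet at 2, so that is the treewidth.

Treewidth 2.
Bags: B1 = {2, 5, 8}  B2 = {2, 4, 8}  B3 = {5, 6, 8}  B4 = {5, 7, 8}  B5 = {0, 5, 8}  B6 = {0, 1, 8}  B7 = {3, 5, 8}
Tree: B1–B2, B1–B3, B3–B4, B1–B5, B5–B6, B5–B7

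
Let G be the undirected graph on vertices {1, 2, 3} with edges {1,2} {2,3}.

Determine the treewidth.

1

A width-1 tree decomposition is:
Bags: B1 = {1, 2}  B2 = {2, 3}
Tree: B1–B2
Every bag has size at most 2, so the width is 2 − 1 = 1 and tw(G) ≤ 1. G has an edge, so its treewidth is at least 1. The upper and lower bounds meet at 1, so that is the treewidth.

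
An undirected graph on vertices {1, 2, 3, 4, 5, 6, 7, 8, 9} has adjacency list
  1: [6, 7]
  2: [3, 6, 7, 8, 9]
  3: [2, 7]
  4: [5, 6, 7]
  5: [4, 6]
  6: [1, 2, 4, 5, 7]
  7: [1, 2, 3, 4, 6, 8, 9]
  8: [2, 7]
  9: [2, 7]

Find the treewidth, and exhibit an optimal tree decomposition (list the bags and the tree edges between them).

Treewidth 2.
One such decomposition:
Bags: B1 = {1, 6, 7}  B2 = {4, 6, 7}  B3 = {2, 6, 7}  B4 = {4, 5, 6}  B5 = {2, 3, 7}  B6 = {2, 7, 9}  B7 = {2, 7, 8}
Tree: B1–B2, B2–B3, B2–B4, B3–B5, B5–B6, B3–B7

The largest bag has 3 vertices, giving width 2; this decomposition certifies tw(G) ≤ 2. For the lower bound, the 3 vertices {4, 5, 6} are pairwise adjacent, and any tree decomposition puts a clique entirely inside one bag — forcing width ≥ 2. Therefore the treewidth is 2.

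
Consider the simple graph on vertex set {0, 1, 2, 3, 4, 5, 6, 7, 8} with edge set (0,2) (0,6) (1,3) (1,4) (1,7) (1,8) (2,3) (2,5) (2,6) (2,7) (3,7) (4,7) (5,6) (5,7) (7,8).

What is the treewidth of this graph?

A width-2 tree decomposition is:
Bags: B1 = {2, 3, 7}  B2 = {2, 5, 7}  B3 = {1, 3, 7}  B4 = {2, 5, 6}  B5 = {0, 2, 6}  B6 = {1, 4, 7}  B7 = {1, 7, 8}
Tree: B1–B2, B1–B3, B2–B4, B4–B5, B3–B6, B3–B7
Each bag holds 3 vertices, so the decomposition has width 2, which upper-bounds the treewidth. For the lower bound, the 3 vertices {0, 2, 6} are pairwise adjacent, and any tree decomposition puts a clique entirely inside one bag — forcing width ≥ 2. Therefore the treewidth is 2.

2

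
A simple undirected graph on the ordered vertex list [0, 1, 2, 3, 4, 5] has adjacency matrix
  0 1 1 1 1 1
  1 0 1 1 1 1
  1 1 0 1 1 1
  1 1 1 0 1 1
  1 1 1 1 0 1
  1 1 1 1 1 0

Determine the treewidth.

A width-5 tree decomposition is:
Bags: B1 = {0, 1, 2, 3, 4, 5}
Tree: (single bag)
With just one bag of size 6, the width is 6 − 1 = 5, so tw(G) ≤ 5. For the lower bound, the 6 vertices {0, 1, 2, 3, 4, 5} are pairwise adjacent, and any tree decomposition puts a clique entirely inside one bag — forcing width ≥ 5. Therefore the treewidth is 5.

5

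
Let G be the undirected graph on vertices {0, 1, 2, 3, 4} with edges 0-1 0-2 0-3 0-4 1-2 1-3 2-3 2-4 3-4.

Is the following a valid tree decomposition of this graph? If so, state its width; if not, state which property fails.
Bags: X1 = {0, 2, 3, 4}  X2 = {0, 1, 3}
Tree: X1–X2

A tree decomposition must satisfy three properties: every vertex lies in some bag; for every edge, both endpoints lie together in some bag; and for every vertex, the bags containing it form a connected subtree. Here edge (2,1) lies in no bag, so the decomposition is invalid.

No — edge (2,1) lies in no bag.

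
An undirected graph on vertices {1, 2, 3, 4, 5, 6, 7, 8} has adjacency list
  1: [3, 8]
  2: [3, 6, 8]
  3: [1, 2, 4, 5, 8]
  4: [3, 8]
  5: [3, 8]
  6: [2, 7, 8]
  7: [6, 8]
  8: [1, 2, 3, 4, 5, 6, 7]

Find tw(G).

A width-2 tree decomposition is:
Bags: B1 = {2, 3, 8}  B2 = {1, 3, 8}  B3 = {2, 6, 8}  B4 = {3, 5, 8}  B5 = {6, 7, 8}  B6 = {3, 4, 8}
Tree: B1–B2, B1–B3, B2–B4, B3–B5, B1–B6
The largest bag has 3 vertices, giving width 2; this decomposition certifies tw(G) ≤ 2. On the other hand G contains the 3-clique {1, 3, 8}. A clique must lie in a single bag of any decomposition, so no decomposition can have width below 2. Hence tw(G) = 2 exactly.

2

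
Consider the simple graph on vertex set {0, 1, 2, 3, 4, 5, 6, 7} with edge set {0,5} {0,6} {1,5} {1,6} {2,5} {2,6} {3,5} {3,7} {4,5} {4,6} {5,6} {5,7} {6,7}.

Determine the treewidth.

A width-2 tree decomposition is:
Bags: B1 = {5, 6, 7}  B2 = {2, 5, 6}  B3 = {0, 5, 6}  B4 = {1, 5, 6}  B5 = {4, 5, 6}  B6 = {3, 5, 7}
Tree: B1–B2, B2–B3, B2–B4, B3–B5, B1–B6
Each bag holds 3 vertices, so the decomposition has width 2, which upper-bounds the treewidth. Conversely, {3, 5, 7} is a clique of size 3, and the vertices of any clique must share a bag in every tree decomposition; so some bag has ≥ 3 vertices and tw(G) ≥ 2. Hence tw(G) = 2 exactly.

2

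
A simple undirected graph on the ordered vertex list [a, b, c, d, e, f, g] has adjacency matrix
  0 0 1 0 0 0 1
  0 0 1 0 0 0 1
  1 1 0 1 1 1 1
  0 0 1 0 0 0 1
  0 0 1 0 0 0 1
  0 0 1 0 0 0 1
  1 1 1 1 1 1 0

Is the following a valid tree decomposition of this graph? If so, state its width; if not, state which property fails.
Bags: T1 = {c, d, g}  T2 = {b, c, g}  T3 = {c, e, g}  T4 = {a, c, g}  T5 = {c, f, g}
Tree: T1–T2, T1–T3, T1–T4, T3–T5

Vertex coverage: the bags together contain {a, b, c, d, e, f, g}, the full vertex set. Edge coverage: each edge of G has both endpoints in at least one bag. Running intersection: for every vertex, the bags containing it form a connected subtree. All three properties hold, so this is a valid tree decomposition of width max|bag| − 1 = 2, and hence tw(G) ≤ 2.

Yes; width 2.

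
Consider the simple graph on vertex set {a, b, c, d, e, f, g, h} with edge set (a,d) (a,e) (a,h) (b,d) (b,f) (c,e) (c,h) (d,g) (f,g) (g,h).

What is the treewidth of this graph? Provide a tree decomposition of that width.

Treewidth 2.
One such decomposition:
Bags: B1 = {c, e, h}  B2 = {a, e, h}  B3 = {a, g, h}  B4 = {a, d, g}  B5 = {d, f, g}  B6 = {b, d, f}
Tree: B1–B2, B2–B3, B3–B4, B4–B5, B5–B6

The largest bag has 3 vertices, giving width 2; this decomposition certifies tw(G) ≤ 2. The edges c–e–a–h–c form a cycle, so G is not a tree and its treewidth is at least 2. The upper and lower bounds meet at 2, so that is the treewidth.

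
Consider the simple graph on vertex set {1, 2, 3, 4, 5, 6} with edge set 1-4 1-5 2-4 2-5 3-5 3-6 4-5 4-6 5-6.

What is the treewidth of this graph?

A width-2 tree decomposition is:
Bags: B1 = {4, 5, 6}  B2 = {3, 5, 6}  B3 = {2, 4, 5}  B4 = {1, 4, 5}
Tree: B1–B2, B1–B3, B1–B4
The largest bag has 3 vertices, giving width 2; this decomposition certifies tw(G) ≤ 2. On the other hand G contains the 3-clique {3, 5, 6}. A clique must lie in a single bag of any decomposition, so no decomposition can have width below 2. Combining the bounds, tw(G) = 2.

2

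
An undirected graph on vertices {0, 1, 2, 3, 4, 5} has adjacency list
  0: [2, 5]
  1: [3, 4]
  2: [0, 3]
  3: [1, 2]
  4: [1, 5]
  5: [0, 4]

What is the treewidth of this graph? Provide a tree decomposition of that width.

Treewidth 2.
Bags: B1 = {0, 2, 3}  B2 = {0, 3, 5}  B3 = {3, 4, 5}  B4 = {1, 3, 4}
Tree: B1–B2, B2–B3, B3–B4

Every bag has size at most 3, so the width is 3 − 1 = 2 and tw(G) ≤ 2. For the lower bound, G contains the cycle 3–2–0–5–4–1–3, so G is not a forest; only forests have treewidth ≤ 1, hence tw(G) ≥ 2. Therefore the treewidth is 2.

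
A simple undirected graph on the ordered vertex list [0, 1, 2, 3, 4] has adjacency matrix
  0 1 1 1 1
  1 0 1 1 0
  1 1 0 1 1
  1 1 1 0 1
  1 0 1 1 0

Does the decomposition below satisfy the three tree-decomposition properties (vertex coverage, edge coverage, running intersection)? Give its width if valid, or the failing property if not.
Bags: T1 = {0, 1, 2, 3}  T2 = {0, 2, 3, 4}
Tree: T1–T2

Yes; width 3.

Vertex coverage: the bags together contain {0, 1, 2, 3, 4}, the full vertex set. Edge coverage: each edge of G has both endpoints in at least one bag. Running intersection: for every vertex, the bags containing it form a connected subtree. All three properties hold, so this is a valid tree decomposition of width max|bag| − 1 = 3, and hence tw(G) ≤ 3.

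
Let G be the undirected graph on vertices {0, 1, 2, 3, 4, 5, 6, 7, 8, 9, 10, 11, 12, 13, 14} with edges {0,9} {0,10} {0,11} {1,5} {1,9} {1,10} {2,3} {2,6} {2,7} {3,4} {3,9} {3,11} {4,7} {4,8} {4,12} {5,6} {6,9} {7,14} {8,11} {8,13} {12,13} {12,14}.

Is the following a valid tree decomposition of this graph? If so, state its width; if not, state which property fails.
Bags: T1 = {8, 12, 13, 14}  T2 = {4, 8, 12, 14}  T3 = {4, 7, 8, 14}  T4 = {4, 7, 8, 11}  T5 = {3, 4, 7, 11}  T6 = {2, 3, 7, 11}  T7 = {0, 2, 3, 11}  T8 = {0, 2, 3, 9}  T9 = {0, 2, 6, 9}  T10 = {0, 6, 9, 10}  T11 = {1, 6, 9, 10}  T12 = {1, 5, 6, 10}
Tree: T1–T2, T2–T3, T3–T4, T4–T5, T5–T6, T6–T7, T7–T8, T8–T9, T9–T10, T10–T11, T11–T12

Every vertex of G appears in some bag (union = {0, 1, 2, 3, 4, 5, 6, 7, 8, 9, 10, 11, 12, 13, 14}); every edge is covered by a bag; and for each vertex v the set of bags containing v is connected in the bag tree. The decomposition is therefore valid. The largest bag has 4 vertices, so the width is 3.

Yes; width 3.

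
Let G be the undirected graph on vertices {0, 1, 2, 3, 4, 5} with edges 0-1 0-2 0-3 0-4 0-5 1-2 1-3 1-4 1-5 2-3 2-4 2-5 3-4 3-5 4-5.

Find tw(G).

A width-5 tree decomposition is:
Bags: B1 = {0, 1, 2, 3, 4, 5}
Tree: (single bag)
With just one bag of size 6, the width is 6 − 1 = 5, so tw(G) ≤ 5. On the other hand G contains the 6-clique {0, 1, 2, 3, 4, 5}. A clique must lie in a single bag of any decomposition, so no decomposition can have width below 5. The upper and lower bounds meet at 5, so that is the treewidth.

5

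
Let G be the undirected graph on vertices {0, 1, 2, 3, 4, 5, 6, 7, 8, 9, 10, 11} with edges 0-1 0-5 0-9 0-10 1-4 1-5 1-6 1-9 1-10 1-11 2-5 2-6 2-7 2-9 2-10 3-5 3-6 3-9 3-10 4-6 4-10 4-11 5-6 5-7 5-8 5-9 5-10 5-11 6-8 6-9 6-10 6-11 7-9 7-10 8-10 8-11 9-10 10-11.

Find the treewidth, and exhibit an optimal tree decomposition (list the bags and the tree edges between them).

Treewidth 4.
One optimal decomposition is:
Bags: B1 = {1, 5, 6, 9, 10}  B2 = {0, 1, 5, 9, 10}  B3 = {2, 5, 6, 9, 10}  B4 = {2, 5, 7, 9, 10}  B5 = {1, 5, 6, 10, 11}  B6 = {5, 6, 8, 10, 11}  B7 = {1, 4, 6, 10, 11}  B8 = {3, 5, 6, 9, 10}
Tree: B1–B2, B1–B3, B3–B4, B1–B5, B5–B6, B5–B7, B1–B8

Every bag has size at most 5, so the width is 5 − 1 = 4 and tw(G) ≤ 4. Conversely, {1, 4, 6, 10, 11} is a clique of size 5, and the vertices of any clique must share a bag in every tree decomposition; so some bag has ≥ 5 vertices and tw(G) ≥ 4. Therefore the treewidth is 4.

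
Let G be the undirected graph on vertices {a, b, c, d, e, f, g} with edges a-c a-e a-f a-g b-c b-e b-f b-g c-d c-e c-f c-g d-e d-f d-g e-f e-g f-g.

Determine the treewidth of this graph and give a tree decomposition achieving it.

Treewidth 4.
One such decomposition:
Bags: B1 = {b, c, e, f, g}  B2 = {c, d, e, f, g}  B3 = {a, c, e, f, g}
Tree: B1–B2, B2–B3

Each bag holds 5 vertices, so the decomposition has width 4, which upper-bounds the treewidth. Conversely, {c, d, e, f, g} is a clique of size 5, and the vertices of any clique must share a bag in every tree decomposition; so some bag has ≥ 5 vertices and tw(G) ≥ 4. Therefore the treewidth is 4.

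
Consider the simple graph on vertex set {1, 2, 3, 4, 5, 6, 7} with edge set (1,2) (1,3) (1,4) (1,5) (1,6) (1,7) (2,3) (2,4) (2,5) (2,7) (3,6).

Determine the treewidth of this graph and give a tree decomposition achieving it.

Every bag has size at most 3, so the width is 3 − 1 = 2 and tw(G) ≤ 2. Conversely, {1, 2, 3} is a clique of size 3, and the vertices of any clique must share a bag in every tree decomposition; so some bag has ≥ 3 vertices and tw(G) ≥ 2. The upper and lower bounds meet at 2, so that is the treewidth.

Treewidth 2.
Bags: B1 = {1, 2, 3}  B2 = {1, 2, 4}  B3 = {1, 3, 6}  B4 = {1, 2, 7}  B5 = {1, 2, 5}
Tree: B1–B2, B1–B3, B1–B4, B2–B5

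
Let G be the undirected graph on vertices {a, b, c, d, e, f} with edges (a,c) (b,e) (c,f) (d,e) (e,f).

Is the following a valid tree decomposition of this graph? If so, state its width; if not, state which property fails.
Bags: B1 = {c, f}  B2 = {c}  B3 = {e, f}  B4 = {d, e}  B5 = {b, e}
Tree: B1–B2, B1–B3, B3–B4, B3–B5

No — vertex a appears in no bag.

A tree decomposition must satisfy three properties: every vertex lies in some bag; for every edge, both endpoints lie together in some bag; and for every vertex, the bags containing it form a connected subtree. Here vertex a appears in no bag, so the decomposition is invalid.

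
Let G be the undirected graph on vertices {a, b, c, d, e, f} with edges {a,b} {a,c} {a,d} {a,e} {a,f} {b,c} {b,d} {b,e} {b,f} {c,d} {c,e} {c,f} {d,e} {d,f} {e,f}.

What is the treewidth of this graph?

5

A width-5 tree decomposition is:
Bags: B1 = {a, b, c, d, e, f}
Tree: (single bag)
With just one bag of size 6, the width is 6 − 1 = 5, so tw(G) ≤ 5. For the lower bound, the 6 vertices {a, b, c, d, e, f} are pairwise adjacent, and any tree decomposition puts a clique entirely inside one bag — forcing width ≥ 5. The upper and lower bounds meet at 5, so that is the treewidth.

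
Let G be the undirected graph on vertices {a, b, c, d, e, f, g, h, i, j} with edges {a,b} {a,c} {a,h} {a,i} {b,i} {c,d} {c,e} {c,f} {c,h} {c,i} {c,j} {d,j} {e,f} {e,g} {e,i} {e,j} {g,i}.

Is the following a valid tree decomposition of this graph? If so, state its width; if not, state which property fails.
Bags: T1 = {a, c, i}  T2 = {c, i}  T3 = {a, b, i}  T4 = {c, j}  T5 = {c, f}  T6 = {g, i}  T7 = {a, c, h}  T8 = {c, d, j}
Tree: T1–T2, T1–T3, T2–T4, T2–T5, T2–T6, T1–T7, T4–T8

A tree decomposition must satisfy three properties: every vertex lies in some bag; for every edge, both endpoints lie together in some bag; and for every vertex, the bags containing it form a connected subtree. Here vertex e appears in no bag, so the decomposition is invalid.

No — vertex e appears in no bag.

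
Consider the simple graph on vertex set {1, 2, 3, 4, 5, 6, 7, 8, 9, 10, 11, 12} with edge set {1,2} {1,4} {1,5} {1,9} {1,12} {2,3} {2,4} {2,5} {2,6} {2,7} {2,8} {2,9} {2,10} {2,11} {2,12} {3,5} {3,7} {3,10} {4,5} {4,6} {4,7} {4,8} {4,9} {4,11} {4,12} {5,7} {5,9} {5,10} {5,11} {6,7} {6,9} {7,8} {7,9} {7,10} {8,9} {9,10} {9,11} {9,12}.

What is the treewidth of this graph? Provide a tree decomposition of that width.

Treewidth 4.
One such decomposition:
Bags: B1 = {1, 2, 4, 5, 9}  B2 = {2, 4, 5, 7, 9}  B3 = {2, 4, 7, 8, 9}  B4 = {2, 5, 7, 9, 10}  B5 = {2, 4, 5, 9, 11}  B6 = {2, 3, 5, 7, 10}  B7 = {1, 2, 4, 9, 12}  B8 = {2, 4, 6, 7, 9}
Tree: B1–B2, B2–B3, B2–B4, B2–B5, B4–B6, B1–B7, B3–B8

Every bag has size at most 5, so the width is 5 − 1 = 4 and tw(G) ≤ 4. Conversely, {2, 5, 7, 9, 10} is a clique of size 5, and the vertices of any clique must share a bag in every tree decomposition; so some bag has ≥ 5 vertices and tw(G) ≥ 4. The upper and lower bounds meet at 4, so that is the treewidth.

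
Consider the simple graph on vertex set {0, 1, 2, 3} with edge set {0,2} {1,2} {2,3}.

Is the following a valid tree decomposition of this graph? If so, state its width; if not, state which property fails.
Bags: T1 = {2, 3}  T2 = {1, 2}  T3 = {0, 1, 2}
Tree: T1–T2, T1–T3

No — bags containing vertex 1 are not connected in the tree.

A tree decomposition must satisfy three properties: every vertex lies in some bag; for every edge, both endpoints lie together in some bag; and for every vertex, the bags containing it form a connected subtree. Here bags containing vertex 1 are not connected in the tree, so the decomposition is invalid.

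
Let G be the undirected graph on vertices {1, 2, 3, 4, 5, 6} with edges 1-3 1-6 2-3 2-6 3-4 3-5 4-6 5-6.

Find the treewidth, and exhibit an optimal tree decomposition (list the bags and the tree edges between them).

The largest bag has 3 vertices, giving width 2; this decomposition certifies tw(G) ≤ 2. For the lower bound, G contains the cycle 3–5–6–1–3, so G is not a forest; only forests have treewidth ≤ 1, hence tw(G) ≥ 2. Hence tw(G) = 2 exactly.

Treewidth 2.
Bags: B1 = {3, 5, 6}  B2 = {1, 3, 6}  B3 = {2, 3, 6}  B4 = {3, 4, 6}
Tree: B1–B2, B2–B3, B3–B4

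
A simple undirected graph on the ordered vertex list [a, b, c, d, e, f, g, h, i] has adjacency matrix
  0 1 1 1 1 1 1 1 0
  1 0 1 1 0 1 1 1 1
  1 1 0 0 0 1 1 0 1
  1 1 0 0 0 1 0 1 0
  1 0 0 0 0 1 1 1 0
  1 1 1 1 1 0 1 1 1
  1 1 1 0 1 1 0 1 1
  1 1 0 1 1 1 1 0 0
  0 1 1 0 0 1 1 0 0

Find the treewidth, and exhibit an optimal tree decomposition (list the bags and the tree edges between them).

Treewidth 4.
One optimal decomposition is:
Bags: B1 = {a, b, c, f, g}  B2 = {a, b, f, g, h}  B3 = {a, b, d, f, h}  B4 = {a, e, f, g, h}  B5 = {b, c, f, g, i}
Tree: B1–B2, B2–B3, B2–B4, B1–B5

The largest bag has 5 vertices, giving width 4; this decomposition certifies tw(G) ≤ 4. Conversely, {a, b, d, f, h} is a clique of size 5, and the vertices of any clique must share a bag in every tree decomposition; so some bag has ≥ 5 vertices and tw(G) ≥ 4. Hence tw(G) = 4 exactly.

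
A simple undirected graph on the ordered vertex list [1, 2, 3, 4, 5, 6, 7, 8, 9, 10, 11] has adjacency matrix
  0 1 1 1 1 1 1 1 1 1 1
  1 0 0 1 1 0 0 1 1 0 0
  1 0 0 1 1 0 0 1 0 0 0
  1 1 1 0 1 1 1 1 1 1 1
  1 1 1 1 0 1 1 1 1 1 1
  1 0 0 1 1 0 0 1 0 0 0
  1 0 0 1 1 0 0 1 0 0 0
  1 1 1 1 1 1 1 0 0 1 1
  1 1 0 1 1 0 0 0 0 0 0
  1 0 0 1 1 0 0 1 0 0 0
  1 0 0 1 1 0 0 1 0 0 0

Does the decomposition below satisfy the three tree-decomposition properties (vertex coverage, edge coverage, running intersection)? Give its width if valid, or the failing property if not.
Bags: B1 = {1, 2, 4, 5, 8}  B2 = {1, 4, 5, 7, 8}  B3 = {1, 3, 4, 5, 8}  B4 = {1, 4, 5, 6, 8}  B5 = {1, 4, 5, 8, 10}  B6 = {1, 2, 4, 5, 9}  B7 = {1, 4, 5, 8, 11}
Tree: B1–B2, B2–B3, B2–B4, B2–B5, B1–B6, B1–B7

Every vertex of G appears in some bag (union = {1, 2, 3, 4, 5, 6, 7, 8, 9, 10, 11}); every edge is covered by a bag; and for each vertex v the set of bags containing v is connected in the bag tree. The decomposition is therefore valid. The largest bag has 5 vertices, so the width is 4.

Yes; width 4.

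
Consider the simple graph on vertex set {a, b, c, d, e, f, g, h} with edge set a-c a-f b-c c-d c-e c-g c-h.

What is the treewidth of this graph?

1

A width-1 tree decomposition is:
Bags: B1 = {a, c}  B2 = {c, g}  B3 = {c, d}  B4 = {c, e}  B5 = {b, c}  B6 = {c, h}  B7 = {a, f}
Tree: B1–B2, B1–B3, B3–B4, B2–B5, B4–B6, B1–B7
Every bag has size at most 2, so the width is 2 − 1 = 1 and tw(G) ≤ 1. G has an edge, so its treewidth is at least 1. Combining the bounds, tw(G) = 1.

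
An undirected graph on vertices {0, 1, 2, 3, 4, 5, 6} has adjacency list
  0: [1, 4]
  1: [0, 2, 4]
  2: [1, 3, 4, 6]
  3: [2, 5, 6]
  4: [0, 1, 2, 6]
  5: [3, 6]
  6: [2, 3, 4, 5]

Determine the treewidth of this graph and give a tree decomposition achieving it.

Treewidth 2.
One such decomposition:
Bags: B1 = {2, 3, 6}  B2 = {3, 5, 6}  B3 = {2, 4, 6}  B4 = {1, 2, 4}  B5 = {0, 1, 4}
Tree: B1–B2, B1–B3, B3–B4, B4–B5

The largest bag has 3 vertices, giving width 2; this decomposition certifies tw(G) ≤ 2. Conversely, {0, 1, 4} is a clique of size 3, and the vertices of any clique must share a bag in every tree decomposition; so some bag has ≥ 3 vertices and tw(G) ≥ 2. The upper and lower bounds meet at 2, so that is the treewidth.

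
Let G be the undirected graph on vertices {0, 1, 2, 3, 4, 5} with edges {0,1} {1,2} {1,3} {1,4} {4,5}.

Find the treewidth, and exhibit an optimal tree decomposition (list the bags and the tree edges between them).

Every bag has size at most 2, so the width is 2 − 1 = 1 and tw(G) ≤ 1. G has an edge, so its treewidth is at least 1. Hence tw(G) = 1 exactly.

Treewidth 1.
One optimal decomposition is:
Bags: B1 = {1, 2}  B2 = {1, 3}  B3 = {1, 4}  B4 = {0, 1}  B5 = {4, 5}
Tree: B1–B2, B2–B3, B3–B4, B3–B5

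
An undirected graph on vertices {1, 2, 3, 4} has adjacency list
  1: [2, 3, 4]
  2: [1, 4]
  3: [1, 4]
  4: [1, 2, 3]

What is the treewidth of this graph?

A width-2 tree decomposition is:
Bags: B1 = {1, 3, 4}  B2 = {1, 2, 4}
Tree: B1–B2
Every bag has size at most 3, so the width is 3 − 1 = 2 and tw(G) ≤ 2. On the other hand G contains the 3-clique {1, 2, 4}. A clique must lie in a single bag of any decomposition, so no decomposition can have width below 2. Combining the bounds, tw(G) = 2.

2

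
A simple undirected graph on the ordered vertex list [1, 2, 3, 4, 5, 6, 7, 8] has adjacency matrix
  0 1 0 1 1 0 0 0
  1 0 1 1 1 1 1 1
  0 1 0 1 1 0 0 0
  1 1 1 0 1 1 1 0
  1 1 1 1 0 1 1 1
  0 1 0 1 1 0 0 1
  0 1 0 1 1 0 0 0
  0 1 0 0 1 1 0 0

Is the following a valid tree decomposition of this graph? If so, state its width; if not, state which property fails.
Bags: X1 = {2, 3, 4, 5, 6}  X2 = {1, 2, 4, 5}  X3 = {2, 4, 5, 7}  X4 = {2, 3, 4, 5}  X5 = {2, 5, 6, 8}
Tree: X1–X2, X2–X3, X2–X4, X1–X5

A tree decomposition must satisfy three properties: every vertex lies in some bag; for every edge, both endpoints lie together in some bag; and for every vertex, the bags containing it form a connected subtree. Here bags containing vertex 3 are not connected in the tree, so the decomposition is invalid.

No — bags containing vertex 3 are not connected in the tree.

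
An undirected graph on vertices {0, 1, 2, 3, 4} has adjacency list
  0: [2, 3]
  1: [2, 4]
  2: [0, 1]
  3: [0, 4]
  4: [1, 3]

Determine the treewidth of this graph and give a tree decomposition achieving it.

Treewidth 2.
One such decomposition:
Bags: B1 = {0, 2, 3}  B2 = {1, 2, 3}  B3 = {1, 3, 4}
Tree: B1–B2, B2–B3

Each bag holds 3 vertices, so the decomposition has width 2, which upper-bounds the treewidth. For the lower bound, G contains the cycle 3–0–2–1–4–3, so G is not a forest; only forests have treewidth ≤ 1, hence tw(G) ≥ 2. The upper and lower bounds meet at 2, so that is the treewidth.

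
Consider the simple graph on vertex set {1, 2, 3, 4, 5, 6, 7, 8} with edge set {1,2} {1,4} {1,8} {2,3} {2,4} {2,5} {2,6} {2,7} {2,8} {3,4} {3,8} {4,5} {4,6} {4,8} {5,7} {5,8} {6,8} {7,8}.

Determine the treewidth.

3

A width-3 tree decomposition is:
Bags: B1 = {2, 4, 6, 8}  B2 = {2, 3, 4, 8}  B3 = {2, 4, 5, 8}  B4 = {2, 5, 7, 8}  B5 = {1, 2, 4, 8}
Tree: B1–B2, B2–B3, B3–B4, B1–B5
Each bag holds 4 vertices, so the decomposition has width 3, which upper-bounds the treewidth. On the other hand G contains the 4-clique {1, 2, 4, 8}. A clique must lie in a single bag of any decomposition, so no decomposition can have width below 3. The upper and lower bounds meet at 3, so that is the treewidth.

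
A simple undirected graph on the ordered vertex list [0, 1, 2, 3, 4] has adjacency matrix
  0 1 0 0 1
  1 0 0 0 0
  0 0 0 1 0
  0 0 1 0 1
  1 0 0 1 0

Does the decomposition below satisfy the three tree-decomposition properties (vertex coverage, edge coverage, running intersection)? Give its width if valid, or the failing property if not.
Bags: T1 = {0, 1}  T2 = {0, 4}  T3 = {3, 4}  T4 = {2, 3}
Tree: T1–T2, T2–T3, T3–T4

Vertex coverage: the bags together contain {0, 1, 2, 3, 4}, the full vertex set. Edge coverage: each edge of G has both endpoints in at least one bag. Running intersection: for every vertex, the bags containing it form a connected subtree. All three properties hold, so this is a valid tree decomposition of width max|bag| − 1 = 1, and hence tw(G) ≤ 1.

Yes; width 1.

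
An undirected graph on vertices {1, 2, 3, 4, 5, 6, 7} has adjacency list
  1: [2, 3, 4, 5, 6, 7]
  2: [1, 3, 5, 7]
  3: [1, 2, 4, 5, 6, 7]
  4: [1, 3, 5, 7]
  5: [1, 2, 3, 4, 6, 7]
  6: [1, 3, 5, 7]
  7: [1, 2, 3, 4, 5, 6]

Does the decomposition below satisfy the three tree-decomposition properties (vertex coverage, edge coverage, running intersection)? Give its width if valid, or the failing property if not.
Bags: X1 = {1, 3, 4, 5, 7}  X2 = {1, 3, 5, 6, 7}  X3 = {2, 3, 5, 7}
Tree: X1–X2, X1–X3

A tree decomposition must satisfy three properties: every vertex lies in some bag; for every edge, both endpoints lie together in some bag; and for every vertex, the bags containing it form a connected subtree. Here edge (1,2) lies in no bag, so the decomposition is invalid.

No — edge (1,2) lies in no bag.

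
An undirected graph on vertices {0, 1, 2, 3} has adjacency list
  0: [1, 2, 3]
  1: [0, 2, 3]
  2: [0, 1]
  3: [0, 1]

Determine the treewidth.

A width-2 tree decomposition is:
Bags: B1 = {0, 1, 3}  B2 = {0, 1, 2}
Tree: B1–B2
Every bag has size at most 3, so the width is 3 − 1 = 2 and tw(G) ≤ 2. On the other hand G contains the 3-clique {0, 1, 2}. A clique must lie in a single bag of any decomposition, so no decomposition can have width below 2. Therefore the treewidth is 2.

2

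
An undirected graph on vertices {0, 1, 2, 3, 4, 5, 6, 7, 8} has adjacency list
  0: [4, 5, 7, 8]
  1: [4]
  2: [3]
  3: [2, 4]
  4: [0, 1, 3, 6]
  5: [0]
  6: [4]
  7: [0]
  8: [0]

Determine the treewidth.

1

A width-1 tree decomposition is:
Bags: B1 = {0, 8}  B2 = {0, 5}  B3 = {0, 4}  B4 = {3, 4}  B5 = {0, 7}  B6 = {1, 4}  B7 = {2, 3}  B8 = {4, 6}
Tree: B1–B2, B1–B3, B3–B4, B1–B5, B4–B6, B4–B7, B3–B8
Each bag holds 2 vertices, so the decomposition has width 1, which upper-bounds the treewidth. G has an edge, so its treewidth is at least 1. The upper and lower bounds meet at 1, so that is the treewidth.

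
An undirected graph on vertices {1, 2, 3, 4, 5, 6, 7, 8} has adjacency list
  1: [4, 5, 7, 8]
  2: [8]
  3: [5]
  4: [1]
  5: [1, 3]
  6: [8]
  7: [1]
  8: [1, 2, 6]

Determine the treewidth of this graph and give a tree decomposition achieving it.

Treewidth 1.
One such decomposition:
Bags: B1 = {1, 8}  B2 = {2, 8}  B3 = {1, 7}  B4 = {1, 5}  B5 = {3, 5}  B6 = {1, 4}  B7 = {6, 8}
Tree: B1–B2, B1–B3, B1–B4, B4–B5, B3–B6, B1–B7

Each bag holds 2 vertices, so the decomposition has width 1, which upper-bounds the treewidth. Any graph with an edge has treewidth ≥ 1, and G has the edge 1–8. The upper and lower bounds meet at 1, so that is the treewidth.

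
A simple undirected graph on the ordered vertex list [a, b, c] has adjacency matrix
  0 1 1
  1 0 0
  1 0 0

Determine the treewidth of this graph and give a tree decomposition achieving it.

Every bag has size at most 2, so the width is 2 − 1 = 1 and tw(G) ≤ 1. Any graph with an edge has treewidth ≥ 1, and G has the edge a–b. The upper and lower bounds meet at 1, so that is the treewidth.

Treewidth 1.
Bags: B1 = {a, b}  B2 = {a, c}
Tree: B1–B2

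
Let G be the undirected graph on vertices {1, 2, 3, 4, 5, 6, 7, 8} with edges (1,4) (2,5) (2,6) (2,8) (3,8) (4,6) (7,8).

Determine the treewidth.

1

A width-1 tree decomposition is:
Bags: B1 = {2, 8}  B2 = {3, 8}  B3 = {2, 5}  B4 = {2, 6}  B5 = {4, 6}  B6 = {1, 4}  B7 = {7, 8}
Tree: B1–B2, B1–B3, B3–B4, B4–B5, B5–B6, B2–B7
Every bag has size at most 2, so the width is 2 − 1 = 1 and tw(G) ≤ 1. G has an edge, so its treewidth is at least 1. The upper and lower bounds meet at 1, so that is the treewidth.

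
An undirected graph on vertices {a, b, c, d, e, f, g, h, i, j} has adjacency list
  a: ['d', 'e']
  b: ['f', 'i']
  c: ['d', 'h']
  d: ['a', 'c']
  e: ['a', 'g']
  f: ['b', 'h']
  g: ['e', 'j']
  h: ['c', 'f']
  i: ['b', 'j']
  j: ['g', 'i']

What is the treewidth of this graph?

A width-2 tree decomposition is:
Bags: B1 = {a, c, d}  B2 = {a, c, e}  B3 = {c, e, g}  B4 = {c, g, j}  B5 = {c, i, j}  B6 = {b, c, i}  B7 = {b, c, f}  B8 = {c, f, h}
Tree: B1–B2, B2–B3, B3–B4, B4–B5, B5–B6, B6–B7, B7–B8
Each bag holds 3 vertices, so the decomposition has width 2, which upper-bounds the treewidth. For the lower bound, G contains the cycle c–d–a–e–g–j–i–b–f–h–c, so G is not a forest; only forests have treewidth ≤ 1, hence tw(G) ≥ 2. The upper and lower bounds meet at 2, so that is the treewidth.

2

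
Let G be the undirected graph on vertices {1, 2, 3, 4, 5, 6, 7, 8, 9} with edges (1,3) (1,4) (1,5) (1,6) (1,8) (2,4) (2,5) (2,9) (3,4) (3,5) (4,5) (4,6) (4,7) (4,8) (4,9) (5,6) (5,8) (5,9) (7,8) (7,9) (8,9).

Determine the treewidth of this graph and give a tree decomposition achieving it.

The largest bag has 4 vertices, giving width 3; this decomposition certifies tw(G) ≤ 3. On the other hand G contains the 4-clique {1, 4, 5, 8}. A clique must lie in a single bag of any decomposition, so no decomposition can have width below 3. Combining the bounds, tw(G) = 3.

Treewidth 3.
Bags: B1 = {4, 5, 8, 9}  B2 = {4, 7, 8, 9}  B3 = {2, 4, 5, 9}  B4 = {1, 4, 5, 8}  B5 = {1, 3, 4, 5}  B6 = {1, 4, 5, 6}
Tree: B1–B2, B1–B3, B1–B4, B4–B5, B5–B6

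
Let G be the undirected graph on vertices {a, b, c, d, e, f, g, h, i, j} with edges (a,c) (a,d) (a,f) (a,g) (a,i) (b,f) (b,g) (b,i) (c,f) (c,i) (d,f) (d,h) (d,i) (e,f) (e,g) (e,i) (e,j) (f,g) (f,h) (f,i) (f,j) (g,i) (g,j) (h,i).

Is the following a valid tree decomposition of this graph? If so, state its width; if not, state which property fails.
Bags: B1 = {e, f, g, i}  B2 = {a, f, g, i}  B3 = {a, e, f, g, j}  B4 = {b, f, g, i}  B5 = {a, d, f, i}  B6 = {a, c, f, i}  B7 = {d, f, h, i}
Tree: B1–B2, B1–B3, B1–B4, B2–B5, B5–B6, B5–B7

A tree decomposition must satisfy three properties: every vertex lies in some bag; for every edge, both endpoints lie together in some bag; and for every vertex, the bags containing it form a connected subtree. Here bags containing vertex a are not connected in the tree, so the decomposition is invalid.

No — bags containing vertex a are not connected in the tree.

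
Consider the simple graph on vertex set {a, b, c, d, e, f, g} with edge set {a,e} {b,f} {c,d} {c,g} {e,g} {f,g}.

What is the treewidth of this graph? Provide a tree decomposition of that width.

Every bag has size at most 2, so the width is 2 − 1 = 1 and tw(G) ≤ 1. G has an edge, so its treewidth is at least 1. Combining the bounds, tw(G) = 1.

Treewidth 1.
One such decomposition:
Bags: B1 = {f, g}  B2 = {e, g}  B3 = {b, f}  B4 = {c, g}  B5 = {c, d}  B6 = {a, e}
Tree: B1–B2, B1–B3, B2–B4, B4–B5, B2–B6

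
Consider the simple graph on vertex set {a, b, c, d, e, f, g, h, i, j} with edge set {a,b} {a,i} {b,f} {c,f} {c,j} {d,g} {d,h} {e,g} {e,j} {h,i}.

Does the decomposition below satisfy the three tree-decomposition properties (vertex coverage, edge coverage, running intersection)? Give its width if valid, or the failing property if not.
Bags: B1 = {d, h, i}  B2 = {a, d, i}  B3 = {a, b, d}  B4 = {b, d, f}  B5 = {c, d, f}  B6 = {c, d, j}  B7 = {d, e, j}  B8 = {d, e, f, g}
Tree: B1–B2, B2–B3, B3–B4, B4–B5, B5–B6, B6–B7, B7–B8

No — bags containing vertex f are not connected in the tree.

A tree decomposition must satisfy three properties: every vertex lies in some bag; for every edge, both endpoints lie together in some bag; and for every vertex, the bags containing it form a connected subtree. Here bags containing vertex f are not connected in the tree, so the decomposition is invalid.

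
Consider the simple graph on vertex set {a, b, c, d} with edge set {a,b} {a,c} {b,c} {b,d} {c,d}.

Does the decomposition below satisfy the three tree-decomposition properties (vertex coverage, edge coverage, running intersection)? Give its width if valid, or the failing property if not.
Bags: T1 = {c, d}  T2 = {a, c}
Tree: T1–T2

No — vertex b appears in no bag.

A tree decomposition must satisfy three properties: every vertex lies in some bag; for every edge, both endpoints lie together in some bag; and for every vertex, the bags containing it form a connected subtree. Here vertex b appears in no bag, so the decomposition is invalid.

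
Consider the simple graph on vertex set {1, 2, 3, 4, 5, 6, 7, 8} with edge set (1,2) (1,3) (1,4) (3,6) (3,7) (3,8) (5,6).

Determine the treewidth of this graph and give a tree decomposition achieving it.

Every bag has size at most 2, so the width is 2 − 1 = 1 and tw(G) ≤ 1. G has an edge, so its treewidth is at least 1. Combining the bounds, tw(G) = 1.

Treewidth 1.
Bags: B1 = {3, 8}  B2 = {1, 3}  B3 = {1, 2}  B4 = {3, 6}  B5 = {1, 4}  B6 = {3, 7}  B7 = {5, 6}
Tree: B1–B2, B2–B3, B1–B4, B3–B5, B4–B6, B4–B7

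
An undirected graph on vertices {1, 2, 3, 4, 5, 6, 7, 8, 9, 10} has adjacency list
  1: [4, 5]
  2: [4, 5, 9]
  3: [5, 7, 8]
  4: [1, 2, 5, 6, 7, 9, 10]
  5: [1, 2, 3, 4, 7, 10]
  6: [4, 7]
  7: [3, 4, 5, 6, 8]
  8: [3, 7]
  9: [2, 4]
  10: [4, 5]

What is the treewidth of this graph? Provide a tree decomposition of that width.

The largest bag has 3 vertices, giving width 2; this decomposition certifies tw(G) ≤ 2. Conversely, {3, 7, 8} is a clique of size 3, and the vertices of any clique must share a bag in every tree decomposition; so some bag has ≥ 3 vertices and tw(G) ≥ 2. Combining the bounds, tw(G) = 2.

Treewidth 2.
One such decomposition:
Bags: B1 = {1, 4, 5}  B2 = {4, 5, 7}  B3 = {2, 4, 5}  B4 = {3, 5, 7}  B5 = {2, 4, 9}  B6 = {4, 5, 10}  B7 = {3, 7, 8}  B8 = {4, 6, 7}
Tree: B1–B2, B1–B3, B2–B4, B3–B5, B2–B6, B4–B7, B2–B8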